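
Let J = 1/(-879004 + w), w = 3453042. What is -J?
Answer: -1/2574038 ≈ -3.8849e-7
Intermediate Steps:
J = 1/2574038 (J = 1/(-879004 + 3453042) = 1/2574038 ≈ 3.8849e-7)
-J = -1*1/2574038 = -1/2574038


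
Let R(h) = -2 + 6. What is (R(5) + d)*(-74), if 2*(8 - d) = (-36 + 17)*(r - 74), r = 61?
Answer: 8251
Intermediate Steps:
d = -231/2 (d = 8 - (-36 + 17)*(61 - 74)/2 = 8 - (-19)*(-13)/2 = 8 - 1/2*247 = 8 - 247/2 = -231/2 ≈ -115.50)
R(h) = 4
(R(5) + d)*(-74) = (4 - 231/2)*(-74) = -223/2*(-74) = 8251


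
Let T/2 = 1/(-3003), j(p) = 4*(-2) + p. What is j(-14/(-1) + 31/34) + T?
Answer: 705637/102102 ≈ 6.9111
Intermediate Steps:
j(p) = -8 + p
T = -2/3003 (T = 2/(-3003) = 2*(-1/3003) = -2/3003 ≈ -0.00066600)
j(-14/(-1) + 31/34) + T = (-8 + (-14/(-1) + 31/34)) - 2/3003 = (-8 + (-14*(-1) + 31*(1/34))) - 2/3003 = (-8 + (14 + 31/34)) - 2/3003 = (-8 + 507/34) - 2/3003 = 235/34 - 2/3003 = 705637/102102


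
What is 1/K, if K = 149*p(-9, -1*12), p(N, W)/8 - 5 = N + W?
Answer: -1/19072 ≈ -5.2433e-5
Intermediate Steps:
p(N, W) = 40 + 8*N + 8*W (p(N, W) = 40 + 8*(N + W) = 40 + (8*N + 8*W) = 40 + 8*N + 8*W)
K = -19072 (K = 149*(40 + 8*(-9) + 8*(-1*12)) = 149*(40 - 72 + 8*(-12)) = 149*(40 - 72 - 96) = 149*(-128) = -19072)
1/K = 1/(-19072) = -1/19072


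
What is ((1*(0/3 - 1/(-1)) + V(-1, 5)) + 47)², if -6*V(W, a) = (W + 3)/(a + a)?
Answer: 2070721/900 ≈ 2300.8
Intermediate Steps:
V(W, a) = -(3 + W)/(12*a) (V(W, a) = -(W + 3)/(6*(a + a)) = -(3 + W)/(6*(2*a)) = -(3 + W)*1/(2*a)/6 = -(3 + W)/(12*a))
((1*(0/3 - 1/(-1)) + V(-1, 5)) + 47)² = ((1*(0/3 - 1/(-1)) + (1/12)*(-3 - 1*(-1))/5) + 47)² = ((1*(0*(⅓) - 1*(-1)) + (1/12)*(⅕)*(-3 + 1)) + 47)² = ((1*(0 + 1) + (1/12)*(⅕)*(-2)) + 47)² = ((1*1 - 1/30) + 47)² = ((1 - 1/30) + 47)² = (29/30 + 47)² = (1439/30)² = 2070721/900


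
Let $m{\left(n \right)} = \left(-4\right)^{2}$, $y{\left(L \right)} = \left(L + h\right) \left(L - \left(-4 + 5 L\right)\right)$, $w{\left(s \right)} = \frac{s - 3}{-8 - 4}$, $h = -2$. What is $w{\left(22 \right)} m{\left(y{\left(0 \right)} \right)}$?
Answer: $- \frac{76}{3} \approx -25.333$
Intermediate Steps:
$w{\left(s \right)} = \frac{1}{4} - \frac{s}{12}$ ($w{\left(s \right)} = \frac{-3 + s}{-12} = \left(-3 + s\right) \left(- \frac{1}{12}\right) = \frac{1}{4} - \frac{s}{12}$)
$y{\left(L \right)} = \left(-2 + L\right) \left(4 - 4 L\right)$ ($y{\left(L \right)} = \left(L - 2\right) \left(L - \left(-4 + 5 L\right)\right) = \left(-2 + L\right) \left(L - \left(-4 + 5 L\right)\right) = \left(-2 + L\right) \left(4 - 4 L\right)$)
$m{\left(n \right)} = 16$
$w{\left(22 \right)} m{\left(y{\left(0 \right)} \right)} = \left(\frac{1}{4} - \frac{11}{6}\right) 16 = \left(- \frac{19}{12}\right) 16 = - \frac{76}{3}$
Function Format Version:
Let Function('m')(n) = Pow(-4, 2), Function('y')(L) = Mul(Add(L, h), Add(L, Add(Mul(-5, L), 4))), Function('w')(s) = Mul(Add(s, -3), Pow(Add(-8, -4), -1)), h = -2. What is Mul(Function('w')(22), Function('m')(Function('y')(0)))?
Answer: Rational(-76, 3) ≈ -25.333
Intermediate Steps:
Function('w')(s) = Add(Rational(1, 4), Mul(Rational(-1, 12), s)) (Function('w')(s) = Mul(Add(-3, s), Pow(-12, -1)) = Mul(Add(-3, s), Rational(-1, 12)) = Add(Rational(1, 4), Mul(Rational(-1, 12), s)))
Function('y')(L) = Mul(Add(-2, L), Add(4, Mul(-4, L))) (Function('y')(L) = Mul(Add(L, -2), Add(L, Add(Mul(-5, L), 4))) = Mul(Add(-2, L), Add(L, Add(4, Mul(-5, L)))) = Mul(Add(-2, L), Add(4, Mul(-4, L))))
Function('m')(n) = 16
Mul(Function('w')(22), Function('m')(Function('y')(0))) = Mul(Add(Rational(1, 4), Mul(Rational(-1, 12), 22)), 16) = Mul(Add(Rational(1, 4), Rational(-11, 6)), 16) = Mul(Rational(-19, 12), 16) = Rational(-76, 3)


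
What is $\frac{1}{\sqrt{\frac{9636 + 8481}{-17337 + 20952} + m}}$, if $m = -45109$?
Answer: $- \frac{i \sqrt{65492118730}}{54350306} \approx - 0.0047086 i$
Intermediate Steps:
$\frac{1}{\sqrt{\frac{9636 + 8481}{-17337 + 20952} + m}} = \frac{1}{\sqrt{\frac{9636 + 8481}{-17337 + 20952} - 45109}} = \frac{1}{\sqrt{\frac{18117}{3615} - 45109}} = \frac{1}{\sqrt{18117 \cdot \frac{1}{3615} - 45109}} = \frac{1}{\sqrt{\frac{6039}{1205} - 45109}} = \frac{1}{\sqrt{- \frac{54350306}{1205}}} = \frac{1}{\frac{1}{1205} i \sqrt{65492118730}} = - \frac{i \sqrt{65492118730}}{54350306}$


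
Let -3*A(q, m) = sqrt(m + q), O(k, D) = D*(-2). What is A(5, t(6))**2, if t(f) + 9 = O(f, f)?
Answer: -16/9 ≈ -1.7778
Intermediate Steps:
O(k, D) = -2*D
t(f) = -9 - 2*f
A(q, m) = -sqrt(m + q)/3
A(5, t(6))**2 = (-sqrt((-9 - 2*6) + 5)/3)**2 = (-sqrt((-9 - 12) + 5)/3)**2 = (-sqrt(-21 + 5)/3)**2 = (-4*I/3)**2 = -16/9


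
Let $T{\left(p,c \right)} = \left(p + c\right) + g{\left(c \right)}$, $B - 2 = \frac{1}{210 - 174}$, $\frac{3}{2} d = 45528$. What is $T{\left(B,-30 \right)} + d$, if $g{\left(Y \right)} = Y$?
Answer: $\frac{1090585}{36} \approx 30294.0$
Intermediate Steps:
$d = 30352$ ($d = \frac{2}{3} \cdot 45528 = 30352$)
$B = \frac{73}{36}$ ($B = 2 + \frac{1}{210 - 174} = 2 + \frac{1}{36} = \frac{73}{36} \approx 2.0278$)
$T{\left(p,c \right)} = p + 2 c$ ($T{\left(p,c \right)} = \left(p + c\right) + c = \left(c + p\right) + c = p + 2 c$)
$T{\left(B,-30 \right)} + d = \left(\frac{73}{36} + 2 \left(-30\right)\right) + 30352 = \left(\frac{73}{36} - 60\right) + 30352 = - \frac{2087}{36} + 30352 = \frac{1090585}{36}$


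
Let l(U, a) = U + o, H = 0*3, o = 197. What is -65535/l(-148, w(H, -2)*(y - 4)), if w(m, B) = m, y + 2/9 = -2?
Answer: -65535/49 ≈ -1337.4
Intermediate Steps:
y = -20/9 (y = -2/9 - 2 = -20/9 ≈ -2.2222)
H = 0
l(U, a) = 197 + U (l(U, a) = U + 197 = 197 + U)
-65535/l(-148, w(H, -2)*(y - 4)) = -65535/(197 - 148) = -65535/49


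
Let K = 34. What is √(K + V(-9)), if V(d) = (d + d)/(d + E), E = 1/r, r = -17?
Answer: √213367/77 ≈ 5.9989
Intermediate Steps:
E = -1/17 (E = 1/(-17) = -1/17 ≈ -0.058824)
V(d) = 2*d/(-1/17 + d) (V(d) = (d + d)/(d - 1/17) = (2*d)/(-1/17 + d) = 2*d/(-1/17 + d))
√(K + V(-9)) = √(34 + 34*(-9)/(-1 + 17*(-9))) = √(34 + 34*(-9)/(-1 - 153)) = √(34 + 34*(-9)/(-154)) = √(34 + 34*(-9)*(-1/154)) = √(34 + 153/77) = √(2771/77) = √213367/77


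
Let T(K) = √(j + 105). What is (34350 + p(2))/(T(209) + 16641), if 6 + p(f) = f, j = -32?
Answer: 285775893/138461404 - 17173*√73/138461404 ≈ 2.0629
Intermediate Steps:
p(f) = -6 + f
T(K) = √73 (T(K) = √(-32 + 105) = √73)
(34350 + p(2))/(T(209) + 16641) = (34350 + (-6 + 2))/(√73 + 16641) = (34350 - 4)/(16641 + √73) = 34346/(16641 + √73)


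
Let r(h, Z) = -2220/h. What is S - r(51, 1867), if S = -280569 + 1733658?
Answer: 24703253/17 ≈ 1.4531e+6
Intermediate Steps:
S = 1453089
S - r(51, 1867) = 1453089 - (-2220)/51 = 1453089 - 1*(-740/17) = 1453089 + 740/17 = 24703253/17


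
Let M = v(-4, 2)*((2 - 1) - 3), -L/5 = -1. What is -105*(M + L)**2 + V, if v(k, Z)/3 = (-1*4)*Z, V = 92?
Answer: -294853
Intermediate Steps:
L = 5 (L = -5*(-1) = 5)
v(k, Z) = -12*Z (v(k, Z) = 3*((-1*4)*Z) = 3*(-4*Z) = -12*Z)
M = 48 (M = (-12*2)*((2 - 1) - 3) = -24*(1 - 3) = -24*(-2) = 48)
-105*(M + L)**2 + V = -105*(48 + 5)**2 + 92 = -105*53**2 + 92 = -105*2809 + 92 = -294945 + 92 = -294853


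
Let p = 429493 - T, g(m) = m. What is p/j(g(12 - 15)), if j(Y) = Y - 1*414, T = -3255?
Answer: -432748/417 ≈ -1037.8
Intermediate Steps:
j(Y) = -414 + Y (j(Y) = Y - 414 = -414 + Y)
p = 432748 (p = 429493 - 1*(-3255) = 429493 + 3255 = 432748)
p/j(g(12 - 15)) = 432748/(-414 + (12 - 15)) = 432748/(-414 - 3) = 432748/(-417) = 432748*(-1/417) = -432748/417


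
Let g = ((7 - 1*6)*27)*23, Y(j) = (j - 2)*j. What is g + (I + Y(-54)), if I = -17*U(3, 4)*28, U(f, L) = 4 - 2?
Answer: 2693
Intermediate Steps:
Y(j) = j*(-2 + j) (Y(j) = (-2 + j)*j = j*(-2 + j))
U(f, L) = 2
g = 621 (g = ((7 - 6)*27)*23 = (1*27)*23 = 27*23 = 621)
I = -952 (I = -17*2*28 = -34*28 = -952)
g + (I + Y(-54)) = 621 + (-952 - 54*(-2 - 54)) = 621 + (-952 - 54*(-56)) = 621 + (-952 + 3024) = 621 + 2072 = 2693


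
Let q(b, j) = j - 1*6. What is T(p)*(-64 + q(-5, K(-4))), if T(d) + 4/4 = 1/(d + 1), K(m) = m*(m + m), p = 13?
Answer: 247/7 ≈ 35.286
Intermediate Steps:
K(m) = 2*m**2 (K(m) = m*(2*m) = 2*m**2)
q(b, j) = -6 + j (q(b, j) = j - 6 = -6 + j)
T(d) = -1 + 1/(1 + d) (T(d) = -1 + 1/(d + 1) = -1 + 1/(1 + d))
T(p)*(-64 + q(-5, K(-4))) = (-1*13/(1 + 13))*(-64 + (-6 + 2*(-4)**2)) = (-1*13/14)*(-64 + (-6 + 2*16)) = (-1*13*1/14)*(-64 + (-6 + 32)) = -13*(-64 + 26)/14 = -13/14*(-38) = 247/7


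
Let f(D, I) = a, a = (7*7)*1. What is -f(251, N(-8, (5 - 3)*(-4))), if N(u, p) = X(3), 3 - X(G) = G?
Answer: -49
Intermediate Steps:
X(G) = 3 - G
N(u, p) = 0 (N(u, p) = 3 - 1*3 = 3 - 3 = 0)
a = 49 (a = 49*1 = 49)
f(D, I) = 49
-f(251, N(-8, (5 - 3)*(-4))) = -1*49 = -49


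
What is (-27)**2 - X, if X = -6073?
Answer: 6802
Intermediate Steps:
(-27)**2 - X = (-27)**2 - 1*(-6073) = 729 + 6073 = 6802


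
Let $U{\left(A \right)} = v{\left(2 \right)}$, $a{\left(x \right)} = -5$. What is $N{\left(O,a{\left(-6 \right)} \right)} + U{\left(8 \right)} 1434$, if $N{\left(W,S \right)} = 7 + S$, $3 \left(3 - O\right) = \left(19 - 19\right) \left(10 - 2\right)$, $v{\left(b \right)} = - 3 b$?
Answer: $-8602$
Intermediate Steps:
$O = 3$ ($O = 3 - \frac{\left(19 - 19\right) \left(10 - 2\right)}{3} = 3 - \frac{0 \cdot 8}{3} = 3 - 0 = 3 + 0 = 3$)
$U{\left(A \right)} = -6$ ($U{\left(A \right)} = \left(-3\right) 2 = -6$)
$N{\left(O,a{\left(-6 \right)} \right)} + U{\left(8 \right)} 1434 = \left(7 - 5\right) - 8604 = 2 - 8604 = -8602$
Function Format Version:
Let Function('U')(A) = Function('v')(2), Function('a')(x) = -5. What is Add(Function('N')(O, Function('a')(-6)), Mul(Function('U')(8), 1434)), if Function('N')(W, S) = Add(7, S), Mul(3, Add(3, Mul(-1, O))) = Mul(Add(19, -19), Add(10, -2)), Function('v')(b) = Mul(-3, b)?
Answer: -8602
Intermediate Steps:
O = 3 (O = Add(3, Mul(Rational(-1, 3), Mul(Add(19, -19), Add(10, -2)))) = Add(3, Mul(Rational(-1, 3), Mul(0, 8))) = Add(3, Mul(Rational(-1, 3), 0)) = Add(3, 0) = 3)
Function('U')(A) = -6 (Function('U')(A) = Mul(-3, 2) = -6)
Add(Function('N')(O, Function('a')(-6)), Mul(Function('U')(8), 1434)) = Add(Add(7, -5), Mul(-6, 1434)) = Add(2, -8604) = -8602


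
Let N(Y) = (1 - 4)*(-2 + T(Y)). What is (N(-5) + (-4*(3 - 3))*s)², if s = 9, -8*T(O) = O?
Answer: 1089/64 ≈ 17.016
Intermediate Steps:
T(O) = -O/8
N(Y) = 6 + 3*Y/8 (N(Y) = (1 - 4)*(-2 - Y/8) = -3*(-2 - Y/8) = 6 + 3*Y/8)
(N(-5) + (-4*(3 - 3))*s)² = ((6 + (3/8)*(-5)) - 4*(3 - 3)*9)² = ((6 - 15/8) - 4*0*9)² = (33/8 + 0*9)² = (33/8 + 0)² = (33/8)² = 1089/64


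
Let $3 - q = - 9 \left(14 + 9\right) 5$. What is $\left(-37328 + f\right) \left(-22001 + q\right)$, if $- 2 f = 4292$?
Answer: $827493462$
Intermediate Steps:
$f = -2146$ ($f = \left(- \frac{1}{2}\right) 4292 = -2146$)
$q = 1038$ ($q = 3 - - 9 \left(14 + 9\right) 5 = 3 - \left(-9\right) 23 \cdot 5 = 3 - \left(-207\right) 5 = 3 - -1035 = 3 + 1035 = 1038$)
$\left(-37328 + f\right) \left(-22001 + q\right) = \left(-37328 - 2146\right) \left(-22001 + 1038\right) = \left(-39474\right) \left(-20963\right) = 827493462$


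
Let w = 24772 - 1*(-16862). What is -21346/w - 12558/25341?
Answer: -177294793/175841199 ≈ -1.0083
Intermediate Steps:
w = 41634 (w = 24772 + 16862 = 41634)
-21346/w - 12558/25341 = -21346/41634 - 12558/25341 = -21346*1/41634 - 12558*1/25341 = -10673/20817 - 4186/8447 = -177294793/175841199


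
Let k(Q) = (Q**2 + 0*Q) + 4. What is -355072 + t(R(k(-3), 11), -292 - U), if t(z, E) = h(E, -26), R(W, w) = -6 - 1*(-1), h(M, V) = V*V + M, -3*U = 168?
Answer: -354632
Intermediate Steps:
U = -56 (U = -1/3*168 = -56)
h(M, V) = M + V**2 (h(M, V) = V**2 + M = M + V**2)
k(Q) = 4 + Q**2 (k(Q) = (Q**2 + 0) + 4 = Q**2 + 4 = 4 + Q**2)
R(W, w) = -5 (R(W, w) = -6 + 1 = -5)
t(z, E) = 676 + E (t(z, E) = E + (-26)**2 = E + 676 = 676 + E)
-355072 + t(R(k(-3), 11), -292 - U) = -355072 + (676 + (-292 - 1*(-56))) = -355072 + (676 + (-292 + 56)) = -355072 + (676 - 236) = -355072 + 440 = -354632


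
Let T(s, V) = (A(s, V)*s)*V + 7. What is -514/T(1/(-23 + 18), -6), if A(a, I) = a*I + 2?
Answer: -12850/271 ≈ -47.417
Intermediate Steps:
A(a, I) = 2 + I*a (A(a, I) = I*a + 2 = 2 + I*a)
T(s, V) = 7 + V*s*(2 + V*s) (T(s, V) = ((2 + V*s)*s)*V + 7 = (s*(2 + V*s))*V + 7 = V*s*(2 + V*s) + 7 = 7 + V*s*(2 + V*s))
-514/T(1/(-23 + 18), -6) = -514/(7 - 6*(2 - 6/(-23 + 18))/(-23 + 18)) = -514/(7 - 6*(2 - 6/(-5))/(-5)) = -514/(7 - 6*(-1/5)*(2 - 6*(-1/5))) = -514/(7 - 6*(-1/5)*(2 + 6/5)) = -514/(7 - 6*(-1/5)*16/5) = -514/(7 + 96/25) = -514/271/25 = -514*25/271 = -12850/271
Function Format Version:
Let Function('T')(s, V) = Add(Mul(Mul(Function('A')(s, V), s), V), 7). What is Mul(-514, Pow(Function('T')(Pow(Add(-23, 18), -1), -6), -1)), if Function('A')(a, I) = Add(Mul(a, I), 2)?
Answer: Rational(-12850, 271) ≈ -47.417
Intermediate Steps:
Function('A')(a, I) = Add(2, Mul(I, a)) (Function('A')(a, I) = Add(Mul(I, a), 2) = Add(2, Mul(I, a)))
Function('T')(s, V) = Add(7, Mul(V, s, Add(2, Mul(V, s)))) (Function('T')(s, V) = Add(Mul(Mul(Add(2, Mul(V, s)), s), V), 7) = Add(Mul(Mul(s, Add(2, Mul(V, s))), V), 7) = Add(Mul(V, s, Add(2, Mul(V, s))), 7) = Add(7, Mul(V, s, Add(2, Mul(V, s)))))
Mul(-514, Pow(Function('T')(Pow(Add(-23, 18), -1), -6), -1)) = Mul(-514, Pow(Add(7, Mul(-6, Pow(Add(-23, 18), -1), Add(2, Mul(-6, Pow(Add(-23, 18), -1))))), -1)) = Mul(-514, Pow(Add(7, Mul(-6, Pow(-5, -1), Add(2, Mul(-6, Pow(-5, -1))))), -1)) = Mul(-514, Pow(Add(7, Mul(-6, Rational(-1, 5), Add(2, Mul(-6, Rational(-1, 5))))), -1)) = Mul(-514, Pow(Add(7, Mul(-6, Rational(-1, 5), Add(2, Rational(6, 5)))), -1)) = Mul(-514, Pow(Add(7, Mul(-6, Rational(-1, 5), Rational(16, 5))), -1)) = Mul(-514, Pow(Add(7, Rational(96, 25)), -1)) = Mul(-514, Pow(Rational(271, 25), -1)) = Mul(-514, Rational(25, 271)) = Rational(-12850, 271)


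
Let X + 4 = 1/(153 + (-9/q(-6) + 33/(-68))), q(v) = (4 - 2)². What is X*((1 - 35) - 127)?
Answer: 3284722/5109 ≈ 642.93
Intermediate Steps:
q(v) = 4 (q(v) = 2² = 4)
X = -20402/5109 (X = -4 + 1/(153 + (-9/4 + 33/(-68))) = -4 + 1/(153 + (-9*¼ + 33*(-1/68))) = -4 + 1/(153 + (-9/4 - 33/68)) = -4 + 1/(153 - 93/34) = -4 + 1/(5109/34) = -4 + 34/5109 = -20402/5109 ≈ -3.9933)
X*((1 - 35) - 127) = -20402*((1 - 35) - 127)/5109 = -20402*(-34 - 127)/5109 = -20402/5109*(-161) = 3284722/5109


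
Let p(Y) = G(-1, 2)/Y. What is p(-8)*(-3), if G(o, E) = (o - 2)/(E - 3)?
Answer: 9/8 ≈ 1.1250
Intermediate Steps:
G(o, E) = (-2 + o)/(-3 + E)
p(Y) = 3/Y (p(Y) = ((-2 - 1)/(-3 + 2))/Y = (-3/(-1))/Y = (-1*(-3))/Y = 3/Y)
p(-8)*(-3) = (3/(-8))*(-3) = (3*(-⅛))*(-3) = -3/8*(-3) = 9/8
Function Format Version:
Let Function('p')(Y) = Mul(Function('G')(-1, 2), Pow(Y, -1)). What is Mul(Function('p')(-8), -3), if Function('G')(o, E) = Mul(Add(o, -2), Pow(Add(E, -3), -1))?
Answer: Rational(9, 8) ≈ 1.1250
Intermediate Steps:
Function('G')(o, E) = Mul(Pow(Add(-3, E), -1), Add(-2, o)) (Function('G')(o, E) = Mul(Add(-2, o), Pow(Add(-3, E), -1)) = Mul(Pow(Add(-3, E), -1), Add(-2, o)))
Function('p')(Y) = Mul(3, Pow(Y, -1)) (Function('p')(Y) = Mul(Mul(Pow(Add(-3, 2), -1), Add(-2, -1)), Pow(Y, -1)) = Mul(Mul(Pow(-1, -1), -3), Pow(Y, -1)) = Mul(Mul(-1, -3), Pow(Y, -1)) = Mul(3, Pow(Y, -1)))
Mul(Function('p')(-8), -3) = Mul(Mul(3, Pow(-8, -1)), -3) = Mul(Mul(3, Rational(-1, 8)), -3) = Mul(Rational(-3, 8), -3) = Rational(9, 8)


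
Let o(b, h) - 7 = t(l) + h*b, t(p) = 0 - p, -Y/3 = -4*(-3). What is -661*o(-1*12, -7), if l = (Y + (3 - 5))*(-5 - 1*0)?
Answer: 65439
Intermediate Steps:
Y = -36 (Y = -(-12)*(-3) = -3*12 = -36)
l = 190 (l = (-36 + (3 - 5))*(-5 - 1*0) = (-36 - 2)*(-5 + 0) = -38*(-5) = 190)
t(p) = -p
o(b, h) = -183 + b*h (o(b, h) = 7 + (-1*190 + h*b) = 7 + (-190 + b*h) = -183 + b*h)
-661*o(-1*12, -7) = -661*(-183 - 1*12*(-7)) = -661*(-183 - 12*(-7)) = -661*(-183 + 84) = -661*(-99) = 65439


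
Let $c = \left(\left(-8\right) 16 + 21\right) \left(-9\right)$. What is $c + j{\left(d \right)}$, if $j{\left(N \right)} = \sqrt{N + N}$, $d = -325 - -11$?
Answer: $963 + 2 i \sqrt{157} \approx 963.0 + 25.06 i$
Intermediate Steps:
$d = -314$ ($d = -325 + 11 = -314$)
$j{\left(N \right)} = \sqrt{2} \sqrt{N}$ ($j{\left(N \right)} = \sqrt{2 N} = \sqrt{2} \sqrt{N}$)
$c = 963$ ($c = \left(-128 + 21\right) \left(-9\right) = \left(-107\right) \left(-9\right) = 963$)
$c + j{\left(d \right)} = 963 + \sqrt{2} \sqrt{-314} = 963 + \sqrt{2} i \sqrt{314} = 963 + 2 i \sqrt{157}$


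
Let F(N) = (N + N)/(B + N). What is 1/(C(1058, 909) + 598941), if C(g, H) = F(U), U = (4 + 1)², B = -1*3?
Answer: 11/6588376 ≈ 1.6696e-6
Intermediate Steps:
B = -3
U = 25 (U = 5² = 25)
F(N) = 2*N/(-3 + N) (F(N) = (N + N)/(-3 + N) = (2*N)/(-3 + N) = 2*N/(-3 + N))
C(g, H) = 25/11 (C(g, H) = 2*25/(-3 + 25) = 2*25/22 = 2*25*(1/22) = 25/11)
1/(C(1058, 909) + 598941) = 1/(25/11 + 598941) = 1/(6588376/11) = 11/6588376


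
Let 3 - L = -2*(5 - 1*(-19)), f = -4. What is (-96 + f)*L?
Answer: -5100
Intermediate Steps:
L = 51 (L = 3 - (-2)*(5 - 1*(-19)) = 3 - (-2)*(5 + 19) = 3 - (-2)*24 = 3 - 1*(-48) = 3 + 48 = 51)
(-96 + f)*L = (-96 - 4)*51 = -100*51 = -5100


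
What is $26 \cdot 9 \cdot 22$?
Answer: $5148$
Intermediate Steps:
$26 \cdot 9 \cdot 22 = 234 \cdot 22 = 5148$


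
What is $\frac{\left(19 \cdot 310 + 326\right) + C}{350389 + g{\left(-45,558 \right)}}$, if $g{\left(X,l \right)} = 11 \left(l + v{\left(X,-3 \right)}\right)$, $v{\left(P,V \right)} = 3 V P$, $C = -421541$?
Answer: $- \frac{415325}{360982} \approx -1.1505$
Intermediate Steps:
$v{\left(P,V \right)} = 3 P V$
$g{\left(X,l \right)} = - 99 X + 11 l$ ($g{\left(X,l \right)} = 11 \left(l + 3 X \left(-3\right)\right) = 11 \left(l - 9 X\right) = - 99 X + 11 l$)
$\frac{\left(19 \cdot 310 + 326\right) + C}{350389 + g{\left(-45,558 \right)}} = \frac{\left(19 \cdot 310 + 326\right) - 421541}{350389 + \left(\left(-99\right) \left(-45\right) + 11 \cdot 558\right)} = \frac{\left(5890 + 326\right) - 421541}{350389 + \left(4455 + 6138\right)} = \frac{6216 - 421541}{350389 + 10593} = - \frac{415325}{360982}$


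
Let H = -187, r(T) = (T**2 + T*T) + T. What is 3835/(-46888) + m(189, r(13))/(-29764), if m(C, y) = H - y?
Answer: -22229799/348893608 ≈ -0.063715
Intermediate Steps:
r(T) = T + 2*T**2 (r(T) = (T**2 + T**2) + T = 2*T**2 + T = T + 2*T**2)
m(C, y) = -187 - y
3835/(-46888) + m(189, r(13))/(-29764) = 3835/(-46888) + (-187 - 13*(1 + 2*13))/(-29764) = 3835*(-1/46888) + (-187 - 13*(1 + 26))*(-1/29764) = -3835/46888 + (-187 - 13*27)*(-1/29764) = -3835/46888 + (-187 - 1*351)*(-1/29764) = -3835/46888 + (-187 - 351)*(-1/29764) = -3835/46888 - 538*(-1/29764) = -3835/46888 + 269/14882 = -22229799/348893608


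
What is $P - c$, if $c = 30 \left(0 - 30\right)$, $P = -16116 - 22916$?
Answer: $-38132$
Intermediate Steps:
$P = -39032$
$c = -900$ ($c = 30 \left(-30\right) = -900$)
$P - c = -39032 - -900 = -39032 + 900 = -38132$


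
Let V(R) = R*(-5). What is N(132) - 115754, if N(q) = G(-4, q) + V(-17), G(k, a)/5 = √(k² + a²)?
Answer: -115669 + 20*√1090 ≈ -1.1501e+5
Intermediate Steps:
V(R) = -5*R
G(k, a) = 5*√(a² + k²) (G(k, a) = 5*√(k² + a²) = 5*√(a² + k²))
N(q) = 85 + 5*√(16 + q²) (N(q) = 5*√(q² + (-4)²) - 5*(-17) = 5*√(q² + 16) + 85 = 5*√(16 + q²) + 85 = 85 + 5*√(16 + q²))
N(132) - 115754 = (85 + 5*√(16 + 132²)) - 115754 = (85 + 5*√(16 + 17424)) - 115754 = (85 + 5*√17440) - 115754 = (85 + 5*(4*√1090)) - 115754 = (85 + 20*√1090) - 115754 = -115669 + 20*√1090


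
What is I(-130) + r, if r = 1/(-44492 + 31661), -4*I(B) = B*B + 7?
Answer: -216933721/51324 ≈ -4226.8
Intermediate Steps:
I(B) = -7/4 - B²/4 (I(B) = -(B*B + 7)/4 = -(B² + 7)/4 = -(7 + B²)/4 = -7/4 - B²/4)
r = -1/12831 (r = 1/(-12831) = -1/12831 ≈ -7.7936e-5)
I(-130) + r = (-7/4 - ¼*(-130)²) - 1/12831 = (-7/4 - ¼*16900) - 1/12831 = (-7/4 - 4225) - 1/12831 = -16907/4 - 1/12831 = -216933721/51324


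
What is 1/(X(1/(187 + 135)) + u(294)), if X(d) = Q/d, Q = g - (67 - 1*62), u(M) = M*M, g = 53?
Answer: 1/101892 ≈ 9.8143e-6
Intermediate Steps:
u(M) = M²
Q = 48 (Q = 53 - (67 - 1*62) = 53 - (67 - 62) = 53 - 1*5 = 53 - 5 = 48)
X(d) = 48/d
1/(X(1/(187 + 135)) + u(294)) = 1/(48/(1/(187 + 135)) + 294²) = 1/(48/(1/322) + 86436) = 1/(48*322 + 86436) = 1/(15456 + 86436) = 1/101892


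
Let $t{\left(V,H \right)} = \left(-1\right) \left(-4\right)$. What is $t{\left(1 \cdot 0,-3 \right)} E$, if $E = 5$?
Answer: $20$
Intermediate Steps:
$t{\left(V,H \right)} = 4$
$t{\left(1 \cdot 0,-3 \right)} E = 4 \cdot 5 = 20$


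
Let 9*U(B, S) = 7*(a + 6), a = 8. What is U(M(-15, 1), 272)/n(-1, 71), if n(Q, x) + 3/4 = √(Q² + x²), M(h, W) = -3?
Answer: 392/241989 + 1568*√5042/725967 ≈ 0.15499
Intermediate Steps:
U(B, S) = 98/9 (U(B, S) = (7*(8 + 6))/9 = (7*14)/9 = (⅑)*98 = 98/9)
n(Q, x) = -¾ + √(Q² + x²)
U(M(-15, 1), 272)/n(-1, 71) = 98/(9*(-¾ + √((-1)² + 71²))) = 98/(9*(-¾ + √(1 + 5041))) = 98/(9*(-¾ + √5042))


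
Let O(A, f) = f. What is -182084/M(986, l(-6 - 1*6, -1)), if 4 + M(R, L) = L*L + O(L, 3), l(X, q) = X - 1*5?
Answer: -45521/72 ≈ -632.24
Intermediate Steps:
l(X, q) = -5 + X (l(X, q) = X - 5 = -5 + X)
M(R, L) = -1 + L² (M(R, L) = -4 + (L*L + 3) = -4 + (L² + 3) = -4 + (3 + L²) = -1 + L²)
-182084/M(986, l(-6 - 1*6, -1)) = -182084/(-1 + (-5 + (-6 - 1*6))²) = -182084/(-1 + (-5 + (-6 - 6))²) = -182084/(-1 + (-5 - 12)²) = -182084/(-1 + (-17)²) = -182084/(-1 + 289) = -182084/288 = -182084*1/288 = -45521/72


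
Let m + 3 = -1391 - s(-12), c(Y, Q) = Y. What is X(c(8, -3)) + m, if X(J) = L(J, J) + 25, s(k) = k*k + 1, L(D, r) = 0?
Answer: -1514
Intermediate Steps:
s(k) = 1 + k² (s(k) = k² + 1 = 1 + k²)
X(J) = 25 (X(J) = 0 + 25 = 25)
m = -1539 (m = -3 + (-1391 - (1 + (-12)²)) = -3 + (-1391 - (1 + 144)) = -3 + (-1391 - 1*145) = -3 + (-1391 - 145) = -3 - 1536 = -1539)
X(c(8, -3)) + m = 25 - 1539 = -1514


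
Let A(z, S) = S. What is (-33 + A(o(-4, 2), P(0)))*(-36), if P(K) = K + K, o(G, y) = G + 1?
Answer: 1188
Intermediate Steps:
o(G, y) = 1 + G
P(K) = 2*K
(-33 + A(o(-4, 2), P(0)))*(-36) = (-33 + 2*0)*(-36) = (-33 + 0)*(-36) = -33*(-36) = 1188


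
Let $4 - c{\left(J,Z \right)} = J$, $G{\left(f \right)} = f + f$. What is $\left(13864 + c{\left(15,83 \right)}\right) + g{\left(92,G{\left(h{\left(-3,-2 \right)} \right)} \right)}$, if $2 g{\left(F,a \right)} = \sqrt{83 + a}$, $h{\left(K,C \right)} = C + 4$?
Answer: $13853 + \frac{\sqrt{87}}{2} \approx 13858.0$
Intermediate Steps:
$h{\left(K,C \right)} = 4 + C$
$G{\left(f \right)} = 2 f$
$g{\left(F,a \right)} = \frac{\sqrt{83 + a}}{2}$
$c{\left(J,Z \right)} = 4 - J$
$\left(13864 + c{\left(15,83 \right)}\right) + g{\left(92,G{\left(h{\left(-3,-2 \right)} \right)} \right)} = \left(13864 + \left(4 - 15\right)\right) + \frac{\sqrt{83 + 2 \left(4 - 2\right)}}{2} = \left(13864 + \left(4 - 15\right)\right) + \frac{\sqrt{83 + 2 \cdot 2}}{2} = \left(13864 - 11\right) + \frac{\sqrt{83 + 4}}{2} = 13853 + \frac{\sqrt{87}}{2}$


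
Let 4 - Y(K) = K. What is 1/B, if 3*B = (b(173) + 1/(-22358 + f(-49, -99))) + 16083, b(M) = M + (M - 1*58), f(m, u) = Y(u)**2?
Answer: 35247/192342878 ≈ 0.00018325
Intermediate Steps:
Y(K) = 4 - K
f(m, u) = (4 - u)**2
b(M) = -58 + 2*M (b(M) = M + (M - 58) = M + (-58 + M) = -58 + 2*M)
B = 192342878/35247 (B = (((-58 + 2*173) + 1/(-22358 + (-4 - 99)**2)) + 16083)/3 = (((-58 + 346) + 1/(-22358 + (-103)**2)) + 16083)/3 = ((288 + 1/(-22358 + 10609)) + 16083)/3 = ((288 + 1/(-11749)) + 16083)/3 = ((288 - 1/11749) + 16083)/3 = (3383711/11749 + 16083)/3 = (1/3)*(192342878/11749) = 192342878/35247 ≈ 5457.0)
1/B = 1/(192342878/35247) = 35247/192342878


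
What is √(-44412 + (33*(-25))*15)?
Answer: I*√56787 ≈ 238.3*I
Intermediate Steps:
√(-44412 + (33*(-25))*15) = √(-44412 - 825*15) = √(-44412 - 12375) = √(-56787) = I*√56787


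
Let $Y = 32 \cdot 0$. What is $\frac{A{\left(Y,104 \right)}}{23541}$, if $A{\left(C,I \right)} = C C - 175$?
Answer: $- \frac{25}{3363} \approx -0.0074338$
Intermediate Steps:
$Y = 0$
$A{\left(C,I \right)} = -175 + C^{2}$ ($A{\left(C,I \right)} = C^{2} - 175 = -175 + C^{2}$)
$\frac{A{\left(Y,104 \right)}}{23541} = \frac{-175 + 0^{2}}{23541} = \left(-175 + 0\right) \frac{1}{23541} = \left(-175\right) \frac{1}{23541} = - \frac{25}{3363}$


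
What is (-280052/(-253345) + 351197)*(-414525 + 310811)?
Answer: -9227878892539138/253345 ≈ -3.6424e+10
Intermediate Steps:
(-280052/(-253345) + 351197)*(-414525 + 310811) = (-280052*(-1/253345) + 351197)*(-103714) = (280052/253345 + 351197)*(-103714) = (88974284017/253345)*(-103714) = -9227878892539138/253345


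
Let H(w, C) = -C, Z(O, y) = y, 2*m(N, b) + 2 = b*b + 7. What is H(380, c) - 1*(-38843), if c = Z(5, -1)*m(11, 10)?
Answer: 77791/2 ≈ 38896.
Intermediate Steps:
m(N, b) = 5/2 + b²/2 (m(N, b) = -1 + (b*b + 7)/2 = -1 + (b² + 7)/2 = -1 + (7 + b²)/2 = -1 + (7/2 + b²/2) = 5/2 + b²/2)
c = -105/2 (c = -(5/2 + (½)*10²) = -(5/2 + (½)*100) = -(5/2 + 50) = -1*105/2 = -105/2 ≈ -52.500)
H(380, c) - 1*(-38843) = -1*(-105/2) - 1*(-38843) = 105/2 + 38843 = 77791/2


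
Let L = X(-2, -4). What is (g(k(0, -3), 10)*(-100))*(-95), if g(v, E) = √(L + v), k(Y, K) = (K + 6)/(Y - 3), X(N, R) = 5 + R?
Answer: 0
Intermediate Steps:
L = 1 (L = 5 - 4 = 1)
k(Y, K) = (6 + K)/(-3 + Y)
g(v, E) = √(1 + v)
(g(k(0, -3), 10)*(-100))*(-95) = (√(1 + (6 - 3)/(-3 + 0))*(-100))*(-95) = (√(1 + 3/(-3))*(-100))*(-95) = (√(1 - ⅓*3)*(-100))*(-95) = (√(1 - 1)*(-100))*(-95) = (√0*(-100))*(-95) = (0*(-100))*(-95) = 0*(-95) = 0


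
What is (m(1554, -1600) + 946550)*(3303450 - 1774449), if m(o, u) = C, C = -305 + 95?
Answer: 1446954806340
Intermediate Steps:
C = -210
m(o, u) = -210
(m(1554, -1600) + 946550)*(3303450 - 1774449) = (-210 + 946550)*(3303450 - 1774449) = 946340*1529001 = 1446954806340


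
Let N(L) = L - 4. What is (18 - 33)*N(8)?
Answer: -60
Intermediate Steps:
N(L) = -4 + L
(18 - 33)*N(8) = (18 - 33)*(-4 + 8) = -15*4 = -60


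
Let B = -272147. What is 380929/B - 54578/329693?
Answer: -140442863763/89724960871 ≈ -1.5653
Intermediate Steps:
380929/B - 54578/329693 = 380929/(-272147) - 54578/329693 = 380929*(-1/272147) - 54578*1/329693 = -380929/272147 - 54578/329693 = -140442863763/89724960871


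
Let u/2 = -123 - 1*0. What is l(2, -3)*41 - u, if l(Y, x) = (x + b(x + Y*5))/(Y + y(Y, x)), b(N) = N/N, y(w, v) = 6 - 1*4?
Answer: 451/2 ≈ 225.50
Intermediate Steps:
y(w, v) = 2 (y(w, v) = 6 - 4 = 2)
b(N) = 1
l(Y, x) = (1 + x)/(2 + Y) (l(Y, x) = (x + 1)/(Y + 2) = (1 + x)/(2 + Y))
u = -246 (u = 2*(-123 - 1*0) = 2*(-123 + 0) = 2*(-123) = -246)
l(2, -3)*41 - u = ((1 - 3)/(2 + 2))*41 - 1*(-246) = (-2/4)*41 + 246 = ((¼)*(-2))*41 + 246 = -½*41 + 246 = -41/2 + 246 = 451/2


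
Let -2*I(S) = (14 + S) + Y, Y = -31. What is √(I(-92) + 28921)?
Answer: 3*√12878/2 ≈ 170.22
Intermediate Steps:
I(S) = 17/2 - S/2 (I(S) = -((14 + S) - 31)/2 = -(-17 + S)/2 = 17/2 - S/2)
√(I(-92) + 28921) = √((17/2 - ½*(-92)) + 28921) = √((17/2 + 46) + 28921) = √(109/2 + 28921) = √(57951/2) = 3*√12878/2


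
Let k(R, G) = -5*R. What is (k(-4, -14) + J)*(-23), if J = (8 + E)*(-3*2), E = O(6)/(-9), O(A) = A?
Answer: 552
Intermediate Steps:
E = -2/3 (E = 6/(-9) = 6*(-1/9) = -2/3 ≈ -0.66667)
J = -44 (J = (8 - 2/3)*(-3*2) = (22/3)*(-6) = -44)
(k(-4, -14) + J)*(-23) = (-5*(-4) - 44)*(-23) = (20 - 44)*(-23) = -24*(-23) = 552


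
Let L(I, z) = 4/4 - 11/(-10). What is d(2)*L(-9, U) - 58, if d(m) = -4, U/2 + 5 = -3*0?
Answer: -332/5 ≈ -66.400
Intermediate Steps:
U = -10 (U = -10 + 2*(-3*0) = -10 + 2*0 = -10 + 0 = -10)
L(I, z) = 21/10 (L(I, z) = 4*(¼) - 11*(-⅒) = 1 + 11/10 = 21/10)
d(2)*L(-9, U) - 58 = -4*21/10 - 58 = -42/5 - 58 = -332/5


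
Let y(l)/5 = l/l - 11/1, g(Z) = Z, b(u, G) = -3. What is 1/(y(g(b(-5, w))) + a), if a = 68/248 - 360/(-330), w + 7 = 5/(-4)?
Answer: -682/33169 ≈ -0.020561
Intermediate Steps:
w = -33/4 (w = -7 + 5/(-4) = -7 + 5*(-1/4) = -7 - 5/4 = -33/4 ≈ -8.2500)
y(l) = -50 (y(l) = 5*(l/l - 11/1) = 5*(1 - 11*1) = 5*(1 - 11) = 5*(-10) = -50)
a = 931/682 (a = 68*(1/248) - 360*(-1/330) = 17/62 + 12/11 = 931/682 ≈ 1.3651)
1/(y(g(b(-5, w))) + a) = 1/(-50 + 931/682) = 1/(-33169/682) = -682/33169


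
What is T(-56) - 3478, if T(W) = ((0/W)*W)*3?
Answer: -3478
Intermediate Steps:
T(W) = 0 (T(W) = (0*W)*3 = 0*3 = 0)
T(-56) - 3478 = 0 - 3478 = -3478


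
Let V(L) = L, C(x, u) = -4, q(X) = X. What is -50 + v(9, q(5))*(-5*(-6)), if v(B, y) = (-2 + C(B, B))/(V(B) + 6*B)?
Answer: -370/7 ≈ -52.857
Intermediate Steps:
v(B, y) = -6/(7*B) (v(B, y) = (-2 - 4)/(B + 6*B) = -6*1/(7*B) = -6/(7*B))
-50 + v(9, q(5))*(-5*(-6)) = -50 + (-6/7/9)*(-5*(-6)) = -50 - 6/7*1/9*30 = -50 - 2/21*30 = -50 - 20/7 = -370/7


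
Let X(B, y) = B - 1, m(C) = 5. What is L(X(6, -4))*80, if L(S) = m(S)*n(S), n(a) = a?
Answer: 2000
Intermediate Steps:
X(B, y) = -1 + B
L(S) = 5*S
L(X(6, -4))*80 = (5*(-1 + 6))*80 = (5*5)*80 = 25*80 = 2000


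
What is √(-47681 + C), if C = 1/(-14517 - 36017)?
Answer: I*√121762261973770/50534 ≈ 218.36*I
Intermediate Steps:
C = -1/50534 (C = 1/(-50534) = -1/50534 ≈ -1.9789e-5)
√(-47681 + C) = √(-47681 - 1/50534) = √(-2409511655/50534) = I*√121762261973770/50534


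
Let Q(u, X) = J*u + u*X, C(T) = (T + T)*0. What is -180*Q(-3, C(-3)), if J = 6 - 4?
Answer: 1080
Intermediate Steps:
J = 2
C(T) = 0 (C(T) = (2*T)*0 = 0)
Q(u, X) = 2*u + X*u (Q(u, X) = 2*u + u*X = 2*u + X*u)
-180*Q(-3, C(-3)) = -(-540)*(2 + 0) = -(-540)*2 = -180*(-6) = 1080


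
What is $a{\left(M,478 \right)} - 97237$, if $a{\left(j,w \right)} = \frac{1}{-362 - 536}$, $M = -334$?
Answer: $- \frac{87318827}{898} \approx -97237.0$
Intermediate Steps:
$a{\left(j,w \right)} = - \frac{1}{898}$ ($a{\left(j,w \right)} = \frac{1}{-898} = - \frac{1}{898}$)
$a{\left(M,478 \right)} - 97237 = - \frac{1}{898} - 97237 = - \frac{87318827}{898}$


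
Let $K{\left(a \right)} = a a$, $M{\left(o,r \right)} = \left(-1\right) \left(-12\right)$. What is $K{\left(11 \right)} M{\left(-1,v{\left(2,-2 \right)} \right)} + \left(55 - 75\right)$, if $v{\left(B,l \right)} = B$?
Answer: $1432$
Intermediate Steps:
$M{\left(o,r \right)} = 12$
$K{\left(a \right)} = a^{2}$
$K{\left(11 \right)} M{\left(-1,v{\left(2,-2 \right)} \right)} + \left(55 - 75\right) = 11^{2} \cdot 12 + \left(55 - 75\right) = 121 \cdot 12 + \left(55 - 75\right) = 1452 - 20 = 1432$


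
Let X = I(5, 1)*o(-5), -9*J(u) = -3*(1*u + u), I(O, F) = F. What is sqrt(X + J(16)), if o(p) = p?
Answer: sqrt(51)/3 ≈ 2.3805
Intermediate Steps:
J(u) = 2*u/3 (J(u) = -(-1)*(1*u + u)/3 = -(-1)*(u + u)/3 = -(-1)*2*u/3 = -(-2)*u/3 = 2*u/3)
X = -5 (X = 1*(-5) = -5)
sqrt(X + J(16)) = sqrt(-5 + (2/3)*16) = sqrt(-5 + 32/3) = sqrt(17/3) = sqrt(51)/3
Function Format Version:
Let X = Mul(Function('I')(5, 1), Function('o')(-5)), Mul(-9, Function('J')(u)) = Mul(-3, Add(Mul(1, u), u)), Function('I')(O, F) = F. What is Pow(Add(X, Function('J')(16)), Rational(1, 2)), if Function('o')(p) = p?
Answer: Mul(Rational(1, 3), Pow(51, Rational(1, 2))) ≈ 2.3805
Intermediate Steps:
Function('J')(u) = Mul(Rational(2, 3), u) (Function('J')(u) = Mul(Rational(-1, 9), Mul(-3, Add(Mul(1, u), u))) = Mul(Rational(-1, 9), Mul(-3, Add(u, u))) = Mul(Rational(-1, 9), Mul(-3, Mul(2, u))) = Mul(Rational(-1, 9), Mul(-6, u)) = Mul(Rational(2, 3), u))
X = -5 (X = Mul(1, -5) = -5)
Pow(Add(X, Function('J')(16)), Rational(1, 2)) = Pow(Add(-5, Mul(Rational(2, 3), 16)), Rational(1, 2)) = Pow(Add(-5, Rational(32, 3)), Rational(1, 2)) = Pow(Rational(17, 3), Rational(1, 2)) = Mul(Rational(1, 3), Pow(51, Rational(1, 2)))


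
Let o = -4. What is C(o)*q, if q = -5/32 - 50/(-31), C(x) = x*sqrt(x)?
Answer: -1445*I/124 ≈ -11.653*I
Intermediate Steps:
C(x) = x**(3/2)
q = 1445/992 (q = -5*1/32 - 50*(-1/31) = -5/32 + 50/31 = 1445/992 ≈ 1.4567)
C(o)*q = (-4)**(3/2)*(1445/992) = -8*I*(1445/992) = -1445*I/124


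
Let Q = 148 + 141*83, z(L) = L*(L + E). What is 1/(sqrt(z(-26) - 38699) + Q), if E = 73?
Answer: 1693/20069446 - I*sqrt(39921)/140486122 ≈ 8.4357e-5 - 1.4222e-6*I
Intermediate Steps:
z(L) = L*(73 + L) (z(L) = L*(L + 73) = L*(73 + L))
Q = 11851 (Q = 148 + 11703 = 11851)
1/(sqrt(z(-26) - 38699) + Q) = 1/(sqrt(-26*(73 - 26) - 38699) + 11851) = 1/(sqrt(-26*47 - 38699) + 11851) = 1/(sqrt(-1222 - 38699) + 11851) = 1/(sqrt(-39921) + 11851) = 1/(I*sqrt(39921) + 11851) = 1/(11851 + I*sqrt(39921))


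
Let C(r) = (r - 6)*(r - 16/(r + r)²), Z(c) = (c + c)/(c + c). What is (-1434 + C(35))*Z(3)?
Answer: -513391/1225 ≈ -419.09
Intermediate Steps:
Z(c) = 1 (Z(c) = (2*c)/((2*c)) = (2*c)*(1/(2*c)) = 1)
C(r) = (-6 + r)*(r - 4/r²) (C(r) = (-6 + r)*(r - 16*1/(4*r²)) = (-6 + r)*(r - 4/r²))
(-1434 + C(35))*Z(3) = (-1434 + (24 - 4*35 + 35³*(-6 + 35))/35²)*1 = (-1434 + (24 - 140 + 42875*29)/1225)*1 = (-1434 + (24 - 140 + 1243375)/1225)*1 = (-1434 + (1/1225)*1243259)*1 = (-1434 + 1243259/1225)*1 = -513391/1225*1 = -513391/1225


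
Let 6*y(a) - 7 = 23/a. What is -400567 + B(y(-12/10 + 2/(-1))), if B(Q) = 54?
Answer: -400513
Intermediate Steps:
y(a) = 7/6 + 23/(6*a) (y(a) = 7/6 + (23/a)/6 = 7/6 + 23/(6*a))
-400567 + B(y(-12/10 + 2/(-1))) = -400567 + 54 = -400513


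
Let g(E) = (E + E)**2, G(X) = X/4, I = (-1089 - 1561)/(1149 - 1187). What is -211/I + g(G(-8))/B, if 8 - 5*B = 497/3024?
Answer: 6444307/897025 ≈ 7.1841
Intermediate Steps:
I = 1325/19 (I = -2650/(-38) = -2650*(-1/38) = 1325/19 ≈ 69.737)
G(X) = X/4 (G(X) = X*(1/4) = X/4)
B = 677/432 (B = 8/5 - 497/(5*3024) = 8/5 - 1/5*71/432 = 8/5 - 71/2160 = 677/432 ≈ 1.5671)
g(E) = 4*E**2 (g(E) = (2*E)**2 = 4*E**2)
-211/I + g(G(-8))/B = -211/1325/19 + (4*((1/4)*(-8))**2)/(677/432) = -211*19/1325 + (4*(-2)**2)*(432/677) = -4009/1325 + (4*4)*(432/677) = -4009/1325 + 16*(432/677) = -4009/1325 + 6912/677 = 6444307/897025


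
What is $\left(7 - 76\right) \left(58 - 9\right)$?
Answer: $-3381$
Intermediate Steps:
$\left(7 - 76\right) \left(58 - 9\right) = \left(7 - 76\right) 49 = \left(-69\right) 49 = -3381$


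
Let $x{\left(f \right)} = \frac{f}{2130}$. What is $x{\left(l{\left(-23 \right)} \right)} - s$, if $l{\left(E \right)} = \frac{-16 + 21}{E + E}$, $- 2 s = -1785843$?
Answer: $- \frac{17497689715}{19596} \approx -8.9292 \cdot 10^{5}$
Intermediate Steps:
$s = \frac{1785843}{2}$ ($s = \left(- \frac{1}{2}\right) \left(-1785843\right) = \frac{1785843}{2} \approx 8.9292 \cdot 10^{5}$)
$l{\left(E \right)} = \frac{5}{2 E}$
$x{\left(f \right)} = \frac{f}{2130}$ ($x{\left(f \right)} = f \frac{1}{2130} = \frac{f}{2130}$)
$x{\left(l{\left(-23 \right)} \right)} - s = \frac{\frac{5}{2} \frac{1}{-23}}{2130} - \frac{1785843}{2} = \frac{\frac{5}{2} \left(- \frac{1}{23}\right)}{2130} - \frac{1785843}{2} = \frac{1}{2130} \left(- \frac{5}{46}\right) - \frac{1785843}{2} = - \frac{1}{19596} - \frac{1785843}{2} = - \frac{17497689715}{19596}$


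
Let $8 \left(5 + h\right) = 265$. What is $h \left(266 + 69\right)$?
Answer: $\frac{75375}{8} \approx 9421.9$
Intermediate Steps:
$h = \frac{225}{8}$ ($h = -5 + \frac{1}{8} \cdot 265 = -5 + \frac{265}{8} = \frac{225}{8} \approx 28.125$)
$h \left(266 + 69\right) = \frac{225 \left(266 + 69\right)}{8} = \frac{225}{8} \cdot 335 = \frac{75375}{8}$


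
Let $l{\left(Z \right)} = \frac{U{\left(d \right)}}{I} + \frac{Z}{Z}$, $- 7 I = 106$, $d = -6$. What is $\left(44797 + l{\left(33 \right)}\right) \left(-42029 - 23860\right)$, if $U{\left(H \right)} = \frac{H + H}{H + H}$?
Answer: $- \frac{312879253509}{106} \approx -2.9517 \cdot 10^{9}$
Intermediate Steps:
$I = - \frac{106}{7}$ ($I = \left(- \frac{1}{7}\right) 106 = - \frac{106}{7} \approx -15.143$)
$U{\left(H \right)} = 1$ ($U{\left(H \right)} = \frac{2 H}{2 H} = 2 H \frac{1}{2 H} = 1$)
$l{\left(Z \right)} = \frac{99}{106}$ ($l{\left(Z \right)} = 1 \frac{1}{- \frac{106}{7}} + \frac{Z}{Z} = 1 \left(- \frac{7}{106}\right) + 1 = - \frac{7}{106} + 1 = \frac{99}{106}$)
$\left(44797 + l{\left(33 \right)}\right) \left(-42029 - 23860\right) = \left(44797 + \frac{99}{106}\right) \left(-42029 - 23860\right) = \frac{4748581 \left(-42029 - 23860\right)}{106} = \frac{4748581}{106} \left(-65889\right) = - \frac{312879253509}{106}$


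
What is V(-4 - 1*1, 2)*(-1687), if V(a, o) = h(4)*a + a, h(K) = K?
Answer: 42175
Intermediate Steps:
V(a, o) = 5*a (V(a, o) = 4*a + a = 5*a)
V(-4 - 1*1, 2)*(-1687) = (5*(-4 - 1*1))*(-1687) = (5*(-4 - 1))*(-1687) = (5*(-5))*(-1687) = -25*(-1687) = 42175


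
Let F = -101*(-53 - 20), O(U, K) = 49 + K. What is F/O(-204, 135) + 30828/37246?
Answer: 140143555/3426632 ≈ 40.898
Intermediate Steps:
F = 7373 (F = -101*(-73) = 7373)
F/O(-204, 135) + 30828/37246 = 7373/(49 + 135) + 30828/37246 = 7373/184 + 30828*(1/37246) = 7373*(1/184) + 15414/18623 = 7373/184 + 15414/18623 = 140143555/3426632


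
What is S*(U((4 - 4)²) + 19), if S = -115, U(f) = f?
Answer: -2185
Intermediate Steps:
S*(U((4 - 4)²) + 19) = -115*((4 - 4)² + 19) = -115*(0² + 19) = -115*(0 + 19) = -115*19 = -2185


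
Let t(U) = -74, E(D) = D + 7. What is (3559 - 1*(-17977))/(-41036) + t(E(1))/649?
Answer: -4253382/6658091 ≈ -0.63883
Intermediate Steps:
E(D) = 7 + D
(3559 - 1*(-17977))/(-41036) + t(E(1))/649 = (3559 - 1*(-17977))/(-41036) - 74/649 = (3559 + 17977)*(-1/41036) - 74*1/649 = 21536*(-1/41036) - 74/649 = -5384/10259 - 74/649 = -4253382/6658091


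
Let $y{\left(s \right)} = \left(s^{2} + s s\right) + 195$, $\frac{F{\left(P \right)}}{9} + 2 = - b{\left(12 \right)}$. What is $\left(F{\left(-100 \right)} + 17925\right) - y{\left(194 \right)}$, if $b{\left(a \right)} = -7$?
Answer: $-57497$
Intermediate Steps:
$F{\left(P \right)} = 45$ ($F{\left(P \right)} = -18 + 9 \left(\left(-1\right) \left(-7\right)\right) = -18 + 9 \cdot 7 = -18 + 63 = 45$)
$y{\left(s \right)} = 195 + 2 s^{2}$ ($y{\left(s \right)} = \left(s^{2} + s^{2}\right) + 195 = 2 s^{2} + 195 = 195 + 2 s^{2}$)
$\left(F{\left(-100 \right)} + 17925\right) - y{\left(194 \right)} = \left(45 + 17925\right) - \left(195 + 2 \cdot 194^{2}\right) = 17970 - \left(195 + 2 \cdot 37636\right) = 17970 - \left(195 + 75272\right) = 17970 - 75467 = -57497$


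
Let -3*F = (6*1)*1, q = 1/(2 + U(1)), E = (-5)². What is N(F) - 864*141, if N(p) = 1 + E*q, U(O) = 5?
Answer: -852736/7 ≈ -1.2182e+5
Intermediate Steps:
E = 25
q = ⅐ (q = 1/(2 + 5) = 1/7 = ⅐ ≈ 0.14286)
F = -2 (F = -6*1/3 = -2 ≈ -2.0000)
N(p) = 32/7 (N(p) = 1 + 25*(⅐) = 1 + 25/7 = 32/7)
N(F) - 864*141 = 32/7 - 864*141 = 32/7 - 121824 = -852736/7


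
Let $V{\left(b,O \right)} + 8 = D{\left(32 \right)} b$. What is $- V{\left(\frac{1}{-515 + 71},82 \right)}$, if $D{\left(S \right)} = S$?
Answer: $\frac{896}{111} \approx 8.0721$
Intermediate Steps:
$V{\left(b,O \right)} = -8 + 32 b$
$- V{\left(\frac{1}{-515 + 71},82 \right)} = - (-8 + \frac{32}{-515 + 71}) = - (-8 + \frac{32}{-444}) = - (-8 + 32 \left(- \frac{1}{444}\right)) = - (-8 - \frac{8}{111}) = \left(-1\right) \left(- \frac{896}{111}\right) = \frac{896}{111}$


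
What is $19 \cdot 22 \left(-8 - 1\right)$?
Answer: $-3762$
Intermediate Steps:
$19 \cdot 22 \left(-8 - 1\right) = 418 \left(-8 - 1\right) = 418 \left(-9\right) = -3762$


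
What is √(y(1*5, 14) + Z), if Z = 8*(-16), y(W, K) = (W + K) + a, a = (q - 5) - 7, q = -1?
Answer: I*√122 ≈ 11.045*I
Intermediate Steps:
a = -13 (a = (-1 - 5) - 7 = -6 - 7 = -13)
y(W, K) = -13 + K + W (y(W, K) = (W + K) - 13 = (K + W) - 13 = -13 + K + W)
Z = -128
√(y(1*5, 14) + Z) = √((-13 + 14 + 1*5) - 128) = √((-13 + 14 + 5) - 128) = √(6 - 128) = √(-122) = I*√122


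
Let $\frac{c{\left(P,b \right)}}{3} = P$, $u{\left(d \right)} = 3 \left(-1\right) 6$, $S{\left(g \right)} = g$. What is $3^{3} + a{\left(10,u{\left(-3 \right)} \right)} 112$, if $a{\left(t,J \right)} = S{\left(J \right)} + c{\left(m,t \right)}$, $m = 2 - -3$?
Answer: $-309$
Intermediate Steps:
$m = 5$ ($m = 2 + 3 = 5$)
$u{\left(d \right)} = -18$ ($u{\left(d \right)} = \left(-3\right) 6 = -18$)
$c{\left(P,b \right)} = 3 P$
$a{\left(t,J \right)} = 15 + J$ ($a{\left(t,J \right)} = J + 3 \cdot 5 = J + 15 = 15 + J$)
$3^{3} + a{\left(10,u{\left(-3 \right)} \right)} 112 = 3^{3} + \left(15 - 18\right) 112 = 27 - 336 = -309$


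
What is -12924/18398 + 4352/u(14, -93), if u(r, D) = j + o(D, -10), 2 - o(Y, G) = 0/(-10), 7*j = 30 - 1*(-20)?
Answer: 4372262/9199 ≈ 475.30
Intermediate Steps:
j = 50/7 (j = (30 - 1*(-20))/7 = (30 + 20)/7 = (⅐)*50 = 50/7 ≈ 7.1429)
o(Y, G) = 2 (o(Y, G) = 2 - 0/(-10) = 2 - 0*(-1)/10 = 2 - 1*0 = 2 + 0 = 2)
u(r, D) = 64/7 (u(r, D) = 50/7 + 2 = 64/7)
-12924/18398 + 4352/u(14, -93) = -12924/18398 + 4352/(64/7) = -12924*1/18398 + 4352*(7/64) = -6462/9199 + 476 = 4372262/9199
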